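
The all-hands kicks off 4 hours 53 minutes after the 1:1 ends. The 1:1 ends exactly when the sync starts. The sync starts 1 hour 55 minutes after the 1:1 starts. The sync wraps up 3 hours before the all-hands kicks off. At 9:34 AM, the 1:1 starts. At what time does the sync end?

1:22 PM

The sync starts at 9:34 AM + 115 min = 11:29 AM.
So the 1:1 ends at 11:29 AM.
The all-hands starts at 11:29 AM + 293 min = 4:22 PM.
The sync ends at 4:22 PM − 180 min = 1:22 PM.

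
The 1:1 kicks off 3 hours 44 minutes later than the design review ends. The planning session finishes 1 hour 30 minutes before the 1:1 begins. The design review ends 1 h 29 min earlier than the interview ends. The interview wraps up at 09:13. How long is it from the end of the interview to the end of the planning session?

45 minutes

The design review ends at 09:13 − 89 min = 07:44.
The 1:1 starts at 07:44 + 224 min = 11:28.
The planning session ends at 11:28 − 90 min = 09:58.
From 09:13 to 09:58 is 45 minutes.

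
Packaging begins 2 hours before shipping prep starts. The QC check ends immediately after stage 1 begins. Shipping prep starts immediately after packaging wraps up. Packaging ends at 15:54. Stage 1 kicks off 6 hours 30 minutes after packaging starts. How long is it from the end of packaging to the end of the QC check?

Shipping prep starts at 15:54.
Packaging starts at 15:54 − 120 min = 13:54.
Stage 1 starts at 13:54 + 390 min = 20:24.
So the QC check ends at 20:24.
From 15:54 to 20:24 is 270 minutes.

270 minutes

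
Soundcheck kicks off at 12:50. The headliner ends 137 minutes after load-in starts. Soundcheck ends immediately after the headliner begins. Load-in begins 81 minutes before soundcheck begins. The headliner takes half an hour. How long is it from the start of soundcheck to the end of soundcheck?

26 minutes

Load-in starts at 12:50 − 81 min = 11:29.
The headliner ends at 11:29 + 137 min = 13:46.
The headliner starts at 13:46 − 30 min = 13:16.
So soundcheck ends at 13:16.
From 12:50 to 13:16 is 26 minutes.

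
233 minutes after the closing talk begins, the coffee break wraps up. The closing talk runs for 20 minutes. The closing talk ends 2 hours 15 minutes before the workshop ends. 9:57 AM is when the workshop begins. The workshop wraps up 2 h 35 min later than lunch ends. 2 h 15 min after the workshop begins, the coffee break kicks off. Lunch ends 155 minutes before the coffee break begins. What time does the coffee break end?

The coffee break starts at 9:57 AM + 135 min = 12:12 PM.
Lunch ends at 12:12 PM − 155 min = 9:37 AM.
The workshop ends at 9:37 AM + 155 min = 12:12 PM.
The closing talk ends at 12:12 PM − 135 min = 9:57 AM.
The closing talk starts at 9:57 AM − 20 min = 9:37 AM.
The coffee break ends at 9:37 AM + 233 min = 1:30 PM.

1:30 PM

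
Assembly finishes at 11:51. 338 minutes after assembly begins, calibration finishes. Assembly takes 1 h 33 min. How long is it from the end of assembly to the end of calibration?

Assembly starts at 11:51 − 93 min = 10:18.
Calibration ends at 10:18 + 338 min = 15:56.
From 11:51 to 15:56 is 4 hours 5 minutes.

4 hours 5 minutes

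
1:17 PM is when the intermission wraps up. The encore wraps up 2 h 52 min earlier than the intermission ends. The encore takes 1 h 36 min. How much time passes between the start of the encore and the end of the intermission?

268 minutes

The encore ends at 1:17 PM − 172 min = 10:25 AM.
The encore starts at 10:25 AM − 96 min = 8:49 AM.
From 8:49 AM to 1:17 PM is 268 minutes.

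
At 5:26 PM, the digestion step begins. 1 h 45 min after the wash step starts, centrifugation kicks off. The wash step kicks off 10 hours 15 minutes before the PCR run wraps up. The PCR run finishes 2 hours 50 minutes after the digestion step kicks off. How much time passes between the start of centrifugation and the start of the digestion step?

340 minutes

The PCR run ends at 5:26 PM + 170 min = 8:16 PM.
The wash step starts at 8:16 PM − 615 min = 10:01 AM.
Centrifugation starts at 10:01 AM + 105 min = 11:46 AM.
From 11:46 AM to 5:26 PM is 340 minutes.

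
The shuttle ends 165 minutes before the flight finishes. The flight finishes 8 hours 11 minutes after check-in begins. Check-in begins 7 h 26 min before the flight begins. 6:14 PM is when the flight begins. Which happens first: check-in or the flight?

Check-in starts at 6:14 PM − 446 min = 10:48 AM.
Check-in starts at 10:48 AM and the flight starts at 6:14 PM, so check-in is first.

check-in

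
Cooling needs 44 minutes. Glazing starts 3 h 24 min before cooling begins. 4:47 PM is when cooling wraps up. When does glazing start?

12:39 PM

Cooling starts at 4:47 PM − 44 min = 4:03 PM.
Glazing starts at 4:03 PM − 204 min = 12:39 PM.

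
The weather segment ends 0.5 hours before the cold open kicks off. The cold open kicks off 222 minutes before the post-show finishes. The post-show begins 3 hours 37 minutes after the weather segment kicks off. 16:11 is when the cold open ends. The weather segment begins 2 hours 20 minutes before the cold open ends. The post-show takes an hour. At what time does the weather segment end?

14:16

The weather segment starts at 16:11 − 140 min = 13:51.
The post-show starts at 13:51 + 217 min = 17:28.
The post-show ends at 17:28 + 60 min = 18:28.
The cold open starts at 18:28 − 222 min = 14:46.
The weather segment ends at 14:46 − 30 min = 14:16.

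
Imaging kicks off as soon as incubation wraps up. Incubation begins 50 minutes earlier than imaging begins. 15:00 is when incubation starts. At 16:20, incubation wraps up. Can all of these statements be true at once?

No

Imaging starts at 16:20.
Incubation starts at 16:20 − 50 min = 15:30.
But incubation is also said to start at 15:00 — a 30-minute conflict.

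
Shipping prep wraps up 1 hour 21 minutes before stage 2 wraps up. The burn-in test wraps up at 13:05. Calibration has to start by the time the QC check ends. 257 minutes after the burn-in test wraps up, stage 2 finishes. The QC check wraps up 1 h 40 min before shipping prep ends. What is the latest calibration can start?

14:21

Stage 2 ends at 13:05 + 257 min = 17:22.
Shipping prep ends at 17:22 − 81 min = 16:01.
The QC check ends at 16:01 − 100 min = 14:21.
Calibration is bounded by the QC check, so the latest it can start is 14:21.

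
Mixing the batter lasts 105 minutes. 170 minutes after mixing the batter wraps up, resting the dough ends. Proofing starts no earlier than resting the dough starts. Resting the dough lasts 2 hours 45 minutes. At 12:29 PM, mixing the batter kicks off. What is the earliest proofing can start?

Mixing the batter ends at 12:29 PM + 105 min = 2:14 PM.
Resting the dough ends at 2:14 PM + 170 min = 5:04 PM.
Resting the dough starts at 5:04 PM − 165 min = 2:19 PM.
Proofing is bounded by resting the dough, so the earliest it can start is 2:19 PM.

2:19 PM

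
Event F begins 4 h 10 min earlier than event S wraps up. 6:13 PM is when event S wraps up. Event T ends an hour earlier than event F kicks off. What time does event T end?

Event F starts at 6:13 PM − 250 min = 2:03 PM.
Event T ends at 2:03 PM − 60 min = 1:03 PM.

1:03 PM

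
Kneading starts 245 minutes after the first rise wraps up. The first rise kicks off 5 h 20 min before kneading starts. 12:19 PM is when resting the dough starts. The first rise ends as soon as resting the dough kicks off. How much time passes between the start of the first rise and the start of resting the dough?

The first rise ends at 12:19 PM.
Kneading starts at 12:19 PM + 245 min = 4:24 PM.
The first rise starts at 4:24 PM − 320 min = 11:04 AM.
From 11:04 AM to 12:19 PM is 1 hour 15 minutes.

1 hour 15 minutes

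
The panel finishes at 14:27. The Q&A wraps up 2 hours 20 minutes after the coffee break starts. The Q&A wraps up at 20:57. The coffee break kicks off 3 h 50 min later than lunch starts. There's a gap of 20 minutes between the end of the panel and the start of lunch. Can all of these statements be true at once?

Lunch starts at 14:27 + 20 min = 14:47.
The coffee break starts at 14:47 + 230 min = 18:37.
The Q&A ends at 18:37 + 140 min = 20:57.
That matches the stated 20:57, so the schedule is consistent.

Yes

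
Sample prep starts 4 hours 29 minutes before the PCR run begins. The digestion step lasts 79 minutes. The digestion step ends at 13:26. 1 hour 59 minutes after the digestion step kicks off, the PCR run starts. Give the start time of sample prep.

The digestion step starts at 13:26 − 79 min = 12:07.
The PCR run starts at 12:07 + 119 min = 14:06.
Sample prep starts at 14:06 − 269 min = 09:37.

09:37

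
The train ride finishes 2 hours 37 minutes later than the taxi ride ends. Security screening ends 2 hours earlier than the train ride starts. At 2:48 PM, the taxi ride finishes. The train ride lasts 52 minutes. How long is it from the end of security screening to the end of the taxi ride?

The train ride ends at 2:48 PM + 157 min = 5:25 PM.
The train ride starts at 5:25 PM − 52 min = 4:33 PM.
Security screening ends at 4:33 PM − 120 min = 2:33 PM.
From 2:33 PM to 2:48 PM is 15 minutes.

15 minutes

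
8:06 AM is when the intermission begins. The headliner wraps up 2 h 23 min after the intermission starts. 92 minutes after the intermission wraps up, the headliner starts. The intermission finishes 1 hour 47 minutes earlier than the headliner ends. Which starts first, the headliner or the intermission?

the intermission

The headliner ends at 8:06 AM + 143 min = 10:29 AM.
The intermission ends at 10:29 AM − 107 min = 8:42 AM.
The headliner starts at 8:42 AM + 92 min = 10:14 AM.
The headliner starts at 10:14 AM and the intermission starts at 8:06 AM, so the intermission is first.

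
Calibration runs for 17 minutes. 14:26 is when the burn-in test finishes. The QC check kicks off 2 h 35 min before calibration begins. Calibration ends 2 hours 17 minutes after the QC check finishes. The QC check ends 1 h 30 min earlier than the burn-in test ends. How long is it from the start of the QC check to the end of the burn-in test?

2 h 5 min

The QC check ends at 14:26 − 90 min = 12:56.
Calibration ends at 12:56 + 137 min = 15:13.
Calibration starts at 15:13 − 17 min = 14:56.
The QC check starts at 14:56 − 155 min = 12:21.
From 12:21 to 14:26 is 2 h 5 min.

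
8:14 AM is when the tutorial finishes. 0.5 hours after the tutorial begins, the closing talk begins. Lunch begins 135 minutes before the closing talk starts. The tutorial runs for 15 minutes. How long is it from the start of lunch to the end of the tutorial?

2 hours

The tutorial starts at 8:14 AM − 15 min = 7:59 AM.
The closing talk starts at 7:59 AM + 30 min = 8:29 AM.
Lunch starts at 8:29 AM − 135 min = 6:14 AM.
From 6:14 AM to 8:14 AM is 2 hours.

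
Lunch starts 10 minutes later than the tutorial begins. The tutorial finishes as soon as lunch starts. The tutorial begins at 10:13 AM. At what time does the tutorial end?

Lunch starts at 10:13 AM + 10 min = 10:23 AM.
So the tutorial ends at 10:23 AM.

10:23 AM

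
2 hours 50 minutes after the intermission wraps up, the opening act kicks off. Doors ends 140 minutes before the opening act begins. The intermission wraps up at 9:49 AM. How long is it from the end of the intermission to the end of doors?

The opening act starts at 9:49 AM + 170 min = 12:39 PM.
Doors ends at 12:39 PM − 140 min = 10:19 AM.
From 9:49 AM to 10:19 AM is half an hour.

half an hour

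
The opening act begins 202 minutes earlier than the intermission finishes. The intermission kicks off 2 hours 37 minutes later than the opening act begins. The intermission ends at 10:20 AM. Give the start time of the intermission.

9:35 AM

The opening act starts at 10:20 AM − 202 min = 6:58 AM.
The intermission starts at 6:58 AM + 157 min = 9:35 AM.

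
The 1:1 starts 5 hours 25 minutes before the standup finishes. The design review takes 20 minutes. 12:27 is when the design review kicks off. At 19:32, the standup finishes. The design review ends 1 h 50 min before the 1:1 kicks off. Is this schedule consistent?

The 1:1 starts at 19:32 − 325 min = 14:07.
The design review ends at 14:07 − 110 min = 12:17.
The design review starts at 12:17 − 20 min = 11:57.
But the design review is also said to start at 12:27 — a 30-minute conflict.

No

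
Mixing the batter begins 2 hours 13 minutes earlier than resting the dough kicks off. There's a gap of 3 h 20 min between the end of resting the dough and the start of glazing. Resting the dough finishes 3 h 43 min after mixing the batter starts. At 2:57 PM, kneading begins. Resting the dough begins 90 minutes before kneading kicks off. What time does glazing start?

6:17 PM

Resting the dough starts at 2:57 PM − 90 min = 1:27 PM.
Mixing the batter starts at 1:27 PM − 133 min = 11:14 AM.
Resting the dough ends at 11:14 AM + 223 min = 2:57 PM.
Glazing starts at 2:57 PM + 200 min = 6:17 PM.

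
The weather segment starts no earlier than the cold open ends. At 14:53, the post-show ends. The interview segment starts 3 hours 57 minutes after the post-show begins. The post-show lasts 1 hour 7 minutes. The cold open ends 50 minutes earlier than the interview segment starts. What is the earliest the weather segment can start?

The post-show starts at 14:53 − 67 min = 13:46.
The interview segment starts at 13:46 + 237 min = 17:43.
The cold open ends at 17:43 − 50 min = 16:53.
The weather segment is bounded by the cold open, so the earliest it can start is 16:53.

16:53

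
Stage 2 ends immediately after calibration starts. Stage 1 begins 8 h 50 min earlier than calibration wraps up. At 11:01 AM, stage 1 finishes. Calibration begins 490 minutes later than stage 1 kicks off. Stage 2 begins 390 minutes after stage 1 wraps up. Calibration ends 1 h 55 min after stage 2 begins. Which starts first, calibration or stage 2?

stage 2

Stage 2 starts at 11:01 AM + 390 min = 5:31 PM.
Calibration ends at 5:31 PM + 115 min = 7:26 PM.
Stage 1 starts at 7:26 PM − 530 min = 10:36 AM.
Calibration starts at 10:36 AM + 490 min = 6:46 PM.
Calibration starts at 6:46 PM and stage 2 starts at 5:31 PM, so stage 2 is first.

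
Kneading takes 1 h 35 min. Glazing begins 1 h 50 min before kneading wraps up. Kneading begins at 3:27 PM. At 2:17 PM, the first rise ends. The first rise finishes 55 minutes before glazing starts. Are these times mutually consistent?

Kneading ends at 3:27 PM + 95 min = 5:02 PM.
Glazing starts at 5:02 PM − 110 min = 3:12 PM.
The first rise ends at 3:12 PM − 55 min = 2:17 PM.
That matches the stated 2:17 PM, so the schedule is consistent.

Yes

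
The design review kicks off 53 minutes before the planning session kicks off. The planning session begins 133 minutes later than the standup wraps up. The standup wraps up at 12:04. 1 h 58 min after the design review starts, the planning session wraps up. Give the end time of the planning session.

15:22

The planning session starts at 12:04 + 133 min = 14:17.
The design review starts at 14:17 − 53 min = 13:24.
The planning session ends at 13:24 + 118 min = 15:22.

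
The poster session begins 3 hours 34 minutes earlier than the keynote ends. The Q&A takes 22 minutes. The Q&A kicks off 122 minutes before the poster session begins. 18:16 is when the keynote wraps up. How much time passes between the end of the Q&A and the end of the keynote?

The poster session starts at 18:16 − 214 min = 14:42.
The Q&A starts at 14:42 − 122 min = 12:40.
The Q&A ends at 12:40 + 22 min = 13:02.
From 13:02 to 18:16 is 5 hours 14 minutes.

5 hours 14 minutes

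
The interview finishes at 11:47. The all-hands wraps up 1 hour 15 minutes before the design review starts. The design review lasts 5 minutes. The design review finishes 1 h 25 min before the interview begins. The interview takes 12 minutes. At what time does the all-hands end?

08:50

The interview starts at 11:47 − 12 min = 11:35.
The design review ends at 11:35 − 85 min = 10:10.
The design review starts at 10:10 − 5 min = 10:05.
The all-hands ends at 10:05 − 75 min = 08:50.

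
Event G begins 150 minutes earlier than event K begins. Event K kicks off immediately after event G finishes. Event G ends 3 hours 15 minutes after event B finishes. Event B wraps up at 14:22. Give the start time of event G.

Event G ends at 14:22 + 195 min = 17:37.
So event K starts at 17:37.
Event G starts at 17:37 − 150 min = 15:07.

15:07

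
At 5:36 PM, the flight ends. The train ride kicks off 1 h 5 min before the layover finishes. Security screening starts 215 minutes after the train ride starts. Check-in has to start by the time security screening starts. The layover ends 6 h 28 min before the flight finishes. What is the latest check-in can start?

The layover ends at 5:36 PM − 388 min = 11:08 AM.
The train ride starts at 11:08 AM − 65 min = 10:03 AM.
Security screening starts at 10:03 AM + 215 min = 1:38 PM.
Check-in is bounded by security screening, so the latest it can start is 1:38 PM.

1:38 PM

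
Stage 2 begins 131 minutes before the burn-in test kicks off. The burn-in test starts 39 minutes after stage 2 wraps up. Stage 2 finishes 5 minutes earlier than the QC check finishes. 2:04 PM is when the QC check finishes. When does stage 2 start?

Stage 2 ends at 2:04 PM − 5 min = 1:59 PM.
The burn-in test starts at 1:59 PM + 39 min = 2:38 PM.
Stage 2 starts at 2:38 PM − 131 min = 12:27 PM.

12:27 PM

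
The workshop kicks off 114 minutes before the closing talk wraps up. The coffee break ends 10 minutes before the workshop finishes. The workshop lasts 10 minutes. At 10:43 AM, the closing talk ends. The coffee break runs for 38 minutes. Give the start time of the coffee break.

The workshop starts at 10:43 AM − 114 min = 8:49 AM.
The workshop ends at 8:49 AM + 10 min = 8:59 AM.
The coffee break ends at 8:59 AM − 10 min = 8:49 AM.
The coffee break starts at 8:49 AM − 38 min = 8:11 AM.

8:11 AM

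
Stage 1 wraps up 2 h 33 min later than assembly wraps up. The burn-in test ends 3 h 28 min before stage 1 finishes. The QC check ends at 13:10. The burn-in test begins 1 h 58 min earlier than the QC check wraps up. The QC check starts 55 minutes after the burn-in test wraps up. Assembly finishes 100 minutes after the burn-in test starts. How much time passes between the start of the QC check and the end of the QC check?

18 minutes

The burn-in test starts at 13:10 − 118 min = 11:12.
Assembly ends at 11:12 + 100 min = 12:52.
Stage 1 ends at 12:52 + 153 min = 15:25.
The burn-in test ends at 15:25 − 208 min = 11:57.
The QC check starts at 11:57 + 55 min = 12:52.
From 12:52 to 13:10 is 18 minutes.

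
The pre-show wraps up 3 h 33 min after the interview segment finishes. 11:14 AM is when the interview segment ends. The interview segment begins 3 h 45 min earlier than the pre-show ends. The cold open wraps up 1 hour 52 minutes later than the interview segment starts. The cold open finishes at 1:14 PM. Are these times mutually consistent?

The pre-show ends at 11:14 AM + 213 min = 2:47 PM.
The interview segment starts at 2:47 PM − 225 min = 11:02 AM.
The cold open ends at 11:02 AM + 112 min = 12:54 PM.
But the cold open is also said to end at 1:14 PM — a 20-minute conflict.

No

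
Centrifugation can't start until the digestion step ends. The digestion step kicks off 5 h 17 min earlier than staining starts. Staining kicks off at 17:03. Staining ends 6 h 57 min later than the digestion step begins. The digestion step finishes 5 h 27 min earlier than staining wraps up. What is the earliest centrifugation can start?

The digestion step starts at 17:03 − 317 min = 11:46.
Staining ends at 11:46 + 417 min = 18:43.
The digestion step ends at 18:43 − 327 min = 13:16.
Centrifugation is bounded by the digestion step, so the earliest it can start is 13:16.

13:16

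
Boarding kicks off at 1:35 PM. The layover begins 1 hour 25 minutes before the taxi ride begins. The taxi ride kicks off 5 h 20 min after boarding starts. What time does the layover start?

5:30 PM

The taxi ride starts at 1:35 PM + 320 min = 6:55 PM.
The layover starts at 6:55 PM − 85 min = 5:30 PM.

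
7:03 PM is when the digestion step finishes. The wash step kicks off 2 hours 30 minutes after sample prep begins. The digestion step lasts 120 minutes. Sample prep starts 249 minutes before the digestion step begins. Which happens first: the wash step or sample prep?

The digestion step starts at 7:03 PM − 120 min = 5:03 PM.
Sample prep starts at 5:03 PM − 249 min = 12:54 PM.
The wash step starts at 12:54 PM + 150 min = 3:24 PM.
The wash step starts at 3:24 PM and sample prep starts at 12:54 PM, so sample prep is first.

sample prep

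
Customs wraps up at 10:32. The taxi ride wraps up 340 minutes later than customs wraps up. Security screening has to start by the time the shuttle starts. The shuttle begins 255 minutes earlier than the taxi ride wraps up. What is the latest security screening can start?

The taxi ride ends at 10:32 + 340 min = 16:12.
The shuttle starts at 16:12 − 255 min = 11:57.
Security screening is bounded by the shuttle, so the latest it can start is 11:57.

11:57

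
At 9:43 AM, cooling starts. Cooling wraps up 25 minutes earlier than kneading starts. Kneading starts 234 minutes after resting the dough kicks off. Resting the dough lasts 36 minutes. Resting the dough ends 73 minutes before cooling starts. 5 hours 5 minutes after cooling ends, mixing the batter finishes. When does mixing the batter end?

Resting the dough ends at 9:43 AM − 73 min = 8:30 AM.
Resting the dough starts at 8:30 AM − 36 min = 7:54 AM.
Kneading starts at 7:54 AM + 234 min = 11:48 AM.
Cooling ends at 11:48 AM − 25 min = 11:23 AM.
Mixing the batter ends at 11:23 AM + 305 min = 4:28 PM.

4:28 PM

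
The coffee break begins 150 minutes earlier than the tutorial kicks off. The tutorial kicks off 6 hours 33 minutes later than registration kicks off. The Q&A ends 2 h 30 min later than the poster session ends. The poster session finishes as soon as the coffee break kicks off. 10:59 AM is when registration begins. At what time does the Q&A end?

5:32 PM

The tutorial starts at 10:59 AM + 393 min = 5:32 PM.
The coffee break starts at 5:32 PM − 150 min = 3:02 PM.
So the poster session ends at 3:02 PM.
The Q&A ends at 3:02 PM + 150 min = 5:32 PM.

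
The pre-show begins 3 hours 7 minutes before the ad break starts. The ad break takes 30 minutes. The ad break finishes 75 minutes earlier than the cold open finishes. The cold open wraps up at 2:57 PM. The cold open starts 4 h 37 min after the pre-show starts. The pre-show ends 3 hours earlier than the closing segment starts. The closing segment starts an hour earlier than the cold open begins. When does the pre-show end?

The ad break ends at 2:57 PM − 75 min = 1:42 PM.
The ad break starts at 1:42 PM − 30 min = 1:12 PM.
The pre-show starts at 1:12 PM − 187 min = 10:05 AM.
The cold open starts at 10:05 AM + 277 min = 2:42 PM.
The closing segment starts at 2:42 PM − 60 min = 1:42 PM.
The pre-show ends at 1:42 PM − 180 min = 10:42 AM.

10:42 AM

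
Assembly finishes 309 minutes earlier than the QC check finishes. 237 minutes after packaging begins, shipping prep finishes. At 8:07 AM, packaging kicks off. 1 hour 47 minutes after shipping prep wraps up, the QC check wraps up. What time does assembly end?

Shipping prep ends at 8:07 AM + 237 min = 12:04 PM.
The QC check ends at 12:04 PM + 107 min = 1:51 PM.
Assembly ends at 1:51 PM − 309 min = 8:42 AM.

8:42 AM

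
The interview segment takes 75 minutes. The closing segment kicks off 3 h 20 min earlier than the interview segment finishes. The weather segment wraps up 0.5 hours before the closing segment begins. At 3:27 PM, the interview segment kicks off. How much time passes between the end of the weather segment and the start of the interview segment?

The interview segment ends at 3:27 PM + 75 min = 4:42 PM.
The closing segment starts at 4:42 PM − 200 min = 1:22 PM.
The weather segment ends at 1:22 PM − 30 min = 12:52 PM.
From 12:52 PM to 3:27 PM is 155 minutes.

155 minutes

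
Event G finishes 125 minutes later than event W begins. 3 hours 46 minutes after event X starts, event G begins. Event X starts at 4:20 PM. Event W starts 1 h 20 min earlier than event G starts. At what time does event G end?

Event G starts at 4:20 PM + 226 min = 8:06 PM.
Event W starts at 8:06 PM − 80 min = 6:46 PM.
Event G ends at 6:46 PM + 125 min = 8:51 PM.

8:51 PM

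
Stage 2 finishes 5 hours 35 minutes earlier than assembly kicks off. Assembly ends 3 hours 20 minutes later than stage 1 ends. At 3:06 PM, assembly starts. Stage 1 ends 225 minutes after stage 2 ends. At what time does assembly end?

4:36 PM

Stage 2 ends at 3:06 PM − 335 min = 9:31 AM.
Stage 1 ends at 9:31 AM + 225 min = 1:16 PM.
Assembly ends at 1:16 PM + 200 min = 4:36 PM.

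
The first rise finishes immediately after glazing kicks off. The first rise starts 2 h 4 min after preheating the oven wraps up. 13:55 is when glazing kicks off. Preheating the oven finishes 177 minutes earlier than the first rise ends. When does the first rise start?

The first rise ends at 13:55.
Preheating the oven ends at 13:55 − 177 min = 10:58.
The first rise starts at 10:58 + 124 min = 13:02.

13:02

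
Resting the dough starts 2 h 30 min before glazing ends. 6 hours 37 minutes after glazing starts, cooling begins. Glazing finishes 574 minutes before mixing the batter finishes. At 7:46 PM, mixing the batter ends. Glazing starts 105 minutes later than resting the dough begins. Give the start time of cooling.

4:04 PM

Glazing ends at 7:46 PM − 574 min = 10:12 AM.
Resting the dough starts at 10:12 AM − 150 min = 7:42 AM.
Glazing starts at 7:42 AM + 105 min = 9:27 AM.
Cooling starts at 9:27 AM + 397 min = 4:04 PM.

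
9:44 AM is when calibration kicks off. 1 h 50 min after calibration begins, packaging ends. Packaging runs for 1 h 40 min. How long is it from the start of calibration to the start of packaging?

Packaging ends at 9:44 AM + 110 min = 11:34 AM.
Packaging starts at 11:34 AM − 100 min = 9:54 AM.
From 9:44 AM to 9:54 AM is 10 minutes.

10 minutes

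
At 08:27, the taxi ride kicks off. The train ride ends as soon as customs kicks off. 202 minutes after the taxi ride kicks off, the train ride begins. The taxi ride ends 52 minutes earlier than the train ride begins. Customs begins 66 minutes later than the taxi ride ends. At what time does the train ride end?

12:03

The train ride starts at 08:27 + 202 min = 11:49.
The taxi ride ends at 11:49 − 52 min = 10:57.
Customs starts at 10:57 + 66 min = 12:03.
So the train ride ends at 12:03.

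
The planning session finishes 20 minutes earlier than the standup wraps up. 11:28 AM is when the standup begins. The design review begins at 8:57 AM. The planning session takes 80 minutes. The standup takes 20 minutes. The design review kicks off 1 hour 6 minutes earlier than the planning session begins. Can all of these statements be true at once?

No

The standup ends at 11:28 AM + 20 min = 11:48 AM.
The planning session ends at 11:48 AM − 20 min = 11:28 AM.
The planning session starts at 11:28 AM − 80 min = 10:08 AM.
The design review starts at 10:08 AM − 66 min = 9:02 AM.
But the design review is also said to start at 8:57 AM — a 5-minute conflict.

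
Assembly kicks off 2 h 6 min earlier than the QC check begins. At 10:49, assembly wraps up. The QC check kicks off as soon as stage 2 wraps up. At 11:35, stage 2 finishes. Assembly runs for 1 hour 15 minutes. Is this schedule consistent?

No

The QC check starts at 11:35.
Assembly starts at 11:35 − 126 min = 09:29.
Assembly ends at 09:29 + 75 min = 10:44.
But assembly is also said to end at 10:49 — a 5-minute conflict.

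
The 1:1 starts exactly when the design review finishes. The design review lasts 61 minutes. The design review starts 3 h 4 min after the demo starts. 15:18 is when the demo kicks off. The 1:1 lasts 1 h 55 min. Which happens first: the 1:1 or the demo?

The design review starts at 15:18 + 184 min = 18:22.
The design review ends at 18:22 + 61 min = 19:23.
So the 1:1 starts at 19:23.
The 1:1 starts at 19:23 and the demo starts at 15:18, so the demo is first.

the demo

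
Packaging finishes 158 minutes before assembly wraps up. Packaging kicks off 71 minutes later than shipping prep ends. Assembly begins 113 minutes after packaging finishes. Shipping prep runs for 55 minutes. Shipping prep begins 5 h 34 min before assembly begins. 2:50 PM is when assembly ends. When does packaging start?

10:37 AM

Packaging ends at 2:50 PM − 158 min = 12:12 PM.
Assembly starts at 12:12 PM + 113 min = 2:05 PM.
Shipping prep starts at 2:05 PM − 334 min = 8:31 AM.
Shipping prep ends at 8:31 AM + 55 min = 9:26 AM.
Packaging starts at 9:26 AM + 71 min = 10:37 AM.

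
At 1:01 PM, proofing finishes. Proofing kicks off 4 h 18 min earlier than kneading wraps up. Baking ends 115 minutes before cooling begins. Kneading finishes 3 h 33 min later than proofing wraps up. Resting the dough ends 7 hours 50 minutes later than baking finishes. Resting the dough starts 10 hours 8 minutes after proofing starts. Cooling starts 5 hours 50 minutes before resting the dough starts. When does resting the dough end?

Kneading ends at 1:01 PM + 213 min = 4:34 PM.
Proofing starts at 4:34 PM − 258 min = 12:16 PM.
Resting the dough starts at 12:16 PM + 608 min = 10:24 PM.
Cooling starts at 10:24 PM − 350 min = 4:34 PM.
Baking ends at 4:34 PM − 115 min = 2:39 PM.
Resting the dough ends at 2:39 PM + 470 min = 10:29 PM.

10:29 PM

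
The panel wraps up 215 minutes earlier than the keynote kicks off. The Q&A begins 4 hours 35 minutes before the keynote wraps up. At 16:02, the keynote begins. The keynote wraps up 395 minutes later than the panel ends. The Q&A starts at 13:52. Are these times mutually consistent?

No

The panel ends at 16:02 − 215 min = 12:27.
The keynote ends at 12:27 + 395 min = 19:02.
The Q&A starts at 19:02 − 275 min = 14:27.
But the Q&A is also said to start at 13:52 — a 35-minute conflict.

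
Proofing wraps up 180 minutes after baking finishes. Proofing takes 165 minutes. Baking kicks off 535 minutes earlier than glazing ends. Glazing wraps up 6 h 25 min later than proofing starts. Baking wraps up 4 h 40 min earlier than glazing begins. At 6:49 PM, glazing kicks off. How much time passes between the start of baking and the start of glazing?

415 minutes

Baking ends at 6:49 PM − 280 min = 2:09 PM.
Proofing ends at 2:09 PM + 180 min = 5:09 PM.
Proofing starts at 5:09 PM − 165 min = 2:24 PM.
Glazing ends at 2:24 PM + 385 min = 8:49 PM.
Baking starts at 8:49 PM − 535 min = 11:54 AM.
From 11:54 AM to 6:49 PM is 415 minutes.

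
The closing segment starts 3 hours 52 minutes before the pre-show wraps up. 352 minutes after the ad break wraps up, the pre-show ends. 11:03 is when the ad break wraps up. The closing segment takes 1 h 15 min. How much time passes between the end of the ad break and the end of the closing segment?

The pre-show ends at 11:03 + 352 min = 16:55.
The closing segment starts at 16:55 − 232 min = 13:03.
The closing segment ends at 13:03 + 75 min = 14:18.
From 11:03 to 14:18 is 3 h 15 min.

3 h 15 min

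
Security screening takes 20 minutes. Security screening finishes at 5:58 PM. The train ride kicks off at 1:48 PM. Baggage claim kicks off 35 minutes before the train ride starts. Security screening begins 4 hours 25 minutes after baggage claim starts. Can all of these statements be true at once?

Yes

Baggage claim starts at 1:48 PM − 35 min = 1:13 PM.
Security screening starts at 1:13 PM + 265 min = 5:38 PM.
Security screening ends at 5:38 PM + 20 min = 5:58 PM.
That matches the stated 5:58 PM, so the schedule is consistent.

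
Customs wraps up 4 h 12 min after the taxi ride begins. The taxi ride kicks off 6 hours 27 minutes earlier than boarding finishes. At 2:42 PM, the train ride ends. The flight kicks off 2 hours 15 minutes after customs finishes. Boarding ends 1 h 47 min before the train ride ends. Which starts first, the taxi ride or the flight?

the taxi ride

Boarding ends at 2:42 PM − 107 min = 12:55 PM.
The taxi ride starts at 12:55 PM − 387 min = 6:28 AM.
Customs ends at 6:28 AM + 252 min = 10:40 AM.
The flight starts at 10:40 AM + 135 min = 12:55 PM.
The taxi ride starts at 6:28 AM and the flight starts at 12:55 PM, so the taxi ride is first.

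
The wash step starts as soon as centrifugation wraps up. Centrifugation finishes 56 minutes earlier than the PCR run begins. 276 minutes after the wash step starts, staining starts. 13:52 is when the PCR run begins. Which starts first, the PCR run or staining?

the PCR run

Centrifugation ends at 13:52 − 56 min = 12:56.
So the wash step starts at 12:56.
Staining starts at 12:56 + 276 min = 17:32.
The PCR run starts at 13:52 and staining starts at 17:32, so the PCR run is first.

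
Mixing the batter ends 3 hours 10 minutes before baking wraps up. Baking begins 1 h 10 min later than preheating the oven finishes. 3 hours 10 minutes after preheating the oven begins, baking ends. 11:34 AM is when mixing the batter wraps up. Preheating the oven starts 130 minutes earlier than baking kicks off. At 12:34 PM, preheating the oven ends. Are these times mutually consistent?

Yes

Baking starts at 12:34 PM + 70 min = 1:44 PM.
Preheating the oven starts at 1:44 PM − 130 min = 11:34 AM.
Baking ends at 11:34 AM + 190 min = 2:44 PM.
Mixing the batter ends at 2:44 PM − 190 min = 11:34 AM.
That matches the stated 11:34 AM, so the schedule is consistent.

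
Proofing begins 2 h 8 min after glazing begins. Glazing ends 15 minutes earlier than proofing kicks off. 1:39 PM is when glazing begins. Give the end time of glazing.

3:32 PM

Proofing starts at 1:39 PM + 128 min = 3:47 PM.
Glazing ends at 3:47 PM − 15 min = 3:32 PM.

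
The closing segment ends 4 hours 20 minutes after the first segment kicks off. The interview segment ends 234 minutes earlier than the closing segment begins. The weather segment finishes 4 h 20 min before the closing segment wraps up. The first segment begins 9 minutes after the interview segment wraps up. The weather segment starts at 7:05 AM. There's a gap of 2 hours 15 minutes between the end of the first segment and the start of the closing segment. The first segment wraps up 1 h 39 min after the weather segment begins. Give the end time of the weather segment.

The first segment ends at 7:05 AM + 99 min = 8:44 AM.
The closing segment starts at 8:44 AM + 135 min = 10:59 AM.
The interview segment ends at 10:59 AM − 234 min = 7:05 AM.
The first segment starts at 7:05 AM + 9 min = 7:14 AM.
The closing segment ends at 7:14 AM + 260 min = 11:34 AM.
The weather segment ends at 11:34 AM − 260 min = 7:14 AM.

7:14 AM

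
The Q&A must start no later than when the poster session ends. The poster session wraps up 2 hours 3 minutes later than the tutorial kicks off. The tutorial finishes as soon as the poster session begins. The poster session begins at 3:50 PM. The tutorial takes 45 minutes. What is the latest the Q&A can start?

The tutorial ends at 3:50 PM.
The tutorial starts at 3:50 PM − 45 min = 3:05 PM.
The poster session ends at 3:05 PM + 123 min = 5:08 PM.
The Q&A is bounded by the poster session, so the latest it can start is 5:08 PM.

5:08 PM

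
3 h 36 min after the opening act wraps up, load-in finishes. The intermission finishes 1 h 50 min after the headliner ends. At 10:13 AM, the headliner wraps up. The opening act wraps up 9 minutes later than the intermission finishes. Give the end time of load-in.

3:48 PM

The intermission ends at 10:13 AM + 110 min = 12:03 PM.
The opening act ends at 12:03 PM + 9 min = 12:12 PM.
Load-in ends at 12:12 PM + 216 min = 3:48 PM.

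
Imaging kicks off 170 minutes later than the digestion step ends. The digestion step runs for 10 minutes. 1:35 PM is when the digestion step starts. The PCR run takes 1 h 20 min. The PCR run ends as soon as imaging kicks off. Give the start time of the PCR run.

The digestion step ends at 1:35 PM + 10 min = 1:45 PM.
Imaging starts at 1:45 PM + 170 min = 4:35 PM.
So the PCR run ends at 4:35 PM.
The PCR run starts at 4:35 PM − 80 min = 3:15 PM.

3:15 PM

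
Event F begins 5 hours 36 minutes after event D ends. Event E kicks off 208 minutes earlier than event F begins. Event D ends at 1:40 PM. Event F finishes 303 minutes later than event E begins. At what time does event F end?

Event F starts at 1:40 PM + 336 min = 7:16 PM.
Event E starts at 7:16 PM − 208 min = 3:48 PM.
Event F ends at 3:48 PM + 303 min = 8:51 PM.

8:51 PM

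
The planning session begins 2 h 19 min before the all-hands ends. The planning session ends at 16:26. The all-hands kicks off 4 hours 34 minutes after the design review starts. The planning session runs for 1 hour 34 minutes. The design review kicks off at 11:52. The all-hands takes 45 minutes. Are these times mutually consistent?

Yes

The all-hands starts at 11:52 + 274 min = 16:26.
The all-hands ends at 16:26 + 45 min = 17:11.
The planning session starts at 17:11 − 139 min = 14:52.
The planning session ends at 14:52 + 94 min = 16:26.
That matches the stated 16:26, so the schedule is consistent.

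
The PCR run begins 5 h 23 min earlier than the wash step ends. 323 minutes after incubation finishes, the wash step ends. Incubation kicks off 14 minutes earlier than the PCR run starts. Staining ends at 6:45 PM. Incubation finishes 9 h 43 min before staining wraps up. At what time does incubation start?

8:48 AM

Incubation ends at 6:45 PM − 583 min = 9:02 AM.
The wash step ends at 9:02 AM + 323 min = 2:25 PM.
The PCR run starts at 2:25 PM − 323 min = 9:02 AM.
Incubation starts at 9:02 AM − 14 min = 8:48 AM.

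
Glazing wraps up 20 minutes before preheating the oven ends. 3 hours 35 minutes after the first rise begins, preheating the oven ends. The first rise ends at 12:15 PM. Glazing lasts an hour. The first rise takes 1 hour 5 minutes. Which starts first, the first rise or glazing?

the first rise

The first rise starts at 12:15 PM − 65 min = 11:10 AM.
Preheating the oven ends at 11:10 AM + 215 min = 2:45 PM.
Glazing ends at 2:45 PM − 20 min = 2:25 PM.
Glazing starts at 2:25 PM − 60 min = 1:25 PM.
The first rise starts at 11:10 AM and glazing starts at 1:25 PM, so the first rise is first.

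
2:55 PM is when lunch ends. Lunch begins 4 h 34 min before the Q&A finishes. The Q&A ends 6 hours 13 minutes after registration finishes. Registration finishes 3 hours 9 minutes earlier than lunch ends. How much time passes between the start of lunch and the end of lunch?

an hour and a half

Registration ends at 2:55 PM − 189 min = 11:46 AM.
The Q&A ends at 11:46 AM + 373 min = 5:59 PM.
Lunch starts at 5:59 PM − 274 min = 1:25 PM.
From 1:25 PM to 2:55 PM is an hour and a half.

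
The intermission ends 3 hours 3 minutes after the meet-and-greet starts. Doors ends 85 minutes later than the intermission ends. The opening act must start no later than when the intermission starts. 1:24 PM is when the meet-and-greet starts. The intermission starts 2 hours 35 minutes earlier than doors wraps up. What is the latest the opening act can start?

The intermission ends at 1:24 PM + 183 min = 4:27 PM.
Doors ends at 4:27 PM + 85 min = 5:52 PM.
The intermission starts at 5:52 PM − 155 min = 3:17 PM.
The opening act is bounded by the intermission, so the latest it can start is 3:17 PM.

3:17 PM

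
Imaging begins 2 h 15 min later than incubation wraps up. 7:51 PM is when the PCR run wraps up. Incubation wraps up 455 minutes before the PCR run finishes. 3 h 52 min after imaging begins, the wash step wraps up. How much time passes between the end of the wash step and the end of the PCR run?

Incubation ends at 7:51 PM − 455 min = 12:16 PM.
Imaging starts at 12:16 PM + 135 min = 2:31 PM.
The wash step ends at 2:31 PM + 232 min = 6:23 PM.
From 6:23 PM to 7:51 PM is 1 hour 28 minutes.

1 hour 28 minutes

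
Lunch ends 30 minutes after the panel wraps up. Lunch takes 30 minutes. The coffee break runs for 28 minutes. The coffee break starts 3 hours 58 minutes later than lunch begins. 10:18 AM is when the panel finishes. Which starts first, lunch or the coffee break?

Lunch ends at 10:18 AM + 30 min = 10:48 AM.
Lunch starts at 10:48 AM − 30 min = 10:18 AM.
The coffee break starts at 10:18 AM + 238 min = 2:16 PM.
Lunch starts at 10:18 AM and the coffee break starts at 2:16 PM, so lunch is first.

lunch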